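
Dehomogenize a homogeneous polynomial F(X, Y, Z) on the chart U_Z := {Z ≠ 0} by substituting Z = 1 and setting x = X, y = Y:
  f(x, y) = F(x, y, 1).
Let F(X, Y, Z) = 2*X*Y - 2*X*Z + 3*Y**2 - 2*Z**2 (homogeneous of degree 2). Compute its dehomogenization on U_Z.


f(x, y) = 2*x*y - 2*x + 3*y**2 - 2

On U_Z we set Z = 1. Each monomial c·X^i·Y^j·Z^k in F becomes c·x^i·y^j·1^k = c·x^i·y^j.
Substituting Z = 1: F(X, Y, 1) = 2*x*y - 2*x + 3*y**2 - 2.
Note: deg(f) ≤ deg(F) = 2; strict inequality happens when F is divisible by Z (lost terms).


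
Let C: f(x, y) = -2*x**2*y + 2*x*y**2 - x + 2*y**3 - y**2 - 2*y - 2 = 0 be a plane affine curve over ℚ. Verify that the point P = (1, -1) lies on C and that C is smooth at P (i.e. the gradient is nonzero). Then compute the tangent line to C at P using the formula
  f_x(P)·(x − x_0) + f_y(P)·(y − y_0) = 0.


Tangent line at P: 5*x - 5 = 0.

Step 1: f(1, -1) = 0, so P lies on C.
Step 2: partial derivatives
  f_x(x, y) = -4*x*y + 2*y**2 - 1, f_y(x, y) = -2*x**2 + 4*x*y + 6*y**2 - 2*y - 2.
  f_x(P) = 5, f_y(P) = 0 (gradient nonzero, so P is smooth).
Step 3: tangent line at P: 5·(x − 1) + 0·(y − -1) = 0.
Expanding: 5*x - 5 = 0.


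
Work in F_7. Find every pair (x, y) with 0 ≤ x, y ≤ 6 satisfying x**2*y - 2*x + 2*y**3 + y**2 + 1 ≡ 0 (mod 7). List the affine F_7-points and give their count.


Affine F_7-points: {(0, 2), (0, 6), (1, 2), (1, 4), (3, 1), (3, 4), (3, 5), (4, 0), (5, 6), (6, 1)}; count = 10.

For each of the 49 pairs (x, y) ∈ F_7², evaluate f(x, y) mod 7. Record the zeros.
  x = 0: [0↦1, 1↦4, 2↦0, 3↦1, 4↦5, 5↦3, 6↦0]  zeros at y ∈ {2, 6}
  x = 1: [0↦6, 1↦3, 2↦0, 3↦2, 4↦0, 5↦6, 6↦4]  zeros at y ∈ {2, 4}
  x = 2: [0↦4, 1↦4, 2↦4, 3↦2, 4↦3, 5↦5, 6↦6]  zeros at y ∈ ∅
  x = 3: [0↦2, 1↦0, 2↦5, 3↦1, 4↦0, 5↦0, 6↦6]  zeros at y ∈ {1, 4, 5}
  x = 4: [0↦0, 1↦5, 2↦3, 3↦6, 4↦5, 5↦5, 6↦4]  zeros at y ∈ {0}
  x = 5: [0↦5, 1↦5, 2↦5, 3↦3, 4↦4, 5↦6, 6↦0]  zeros at y ∈ {6}
  x = 6: [0↦3, 1↦0, 2↦4, 3↦6, 4↦4, 5↦3, 6↦1]  zeros at y ∈ {1}
Collecting zeros: affine points = {(0, 2), (0, 6), (1, 2), (1, 4), (3, 1), (3, 4), (3, 5), (4, 0), (5, 6), (6, 1)}.
Total count |C(F_7)_aff| = 10.


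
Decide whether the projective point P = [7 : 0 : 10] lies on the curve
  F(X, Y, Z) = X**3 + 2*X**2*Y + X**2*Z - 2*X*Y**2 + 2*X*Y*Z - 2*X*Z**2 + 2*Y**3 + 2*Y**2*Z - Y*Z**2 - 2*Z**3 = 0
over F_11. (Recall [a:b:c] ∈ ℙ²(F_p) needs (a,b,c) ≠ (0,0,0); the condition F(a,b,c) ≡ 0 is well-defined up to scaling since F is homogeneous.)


F(7,0,10) ≡ 7 (mod 11); P is NOT on the curve.

Evaluate F(7, 0, 10) term-by-term (mod 11).
  X**3 ↦ 1·343·1·1 = 343
  2*X**2*Y ↦ 2·49·0·1 = 0
  X**2*Z ↦ 1·49·1·10 = 490
  -2*X*Y**2 ↦ -2·7·0·1 = 0
  2*X*Y*Z ↦ 2·7·0·10 = 0
  -2*X*Z**2 ↦ -2·7·1·100 = -1400
  2*Y**3 ↦ 2·1·0·1 = 0
  2*Y**2*Z ↦ 2·1·0·10 = 0
  -Y*Z**2 ↦ -1·1·0·100 = 0
  -2*Z**3 ↦ -2·1·1·1000 = -2000
Sum: F(7, 0, 10) = (343) + (0) + (490) + (0) + (0) + (-1400) + (0) + (0) + (0) + (-2000) = -2567.
Reducing mod 11: -2567 ≡ 7 (mod 11).
Since F(a, b, c) ≡ 7 ≠ 0 (mod 11), P does NOT lie on the curve.


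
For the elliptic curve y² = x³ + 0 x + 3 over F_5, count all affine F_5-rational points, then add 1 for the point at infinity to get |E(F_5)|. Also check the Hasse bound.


Affine points = {(1, 2), (1, 3), (2, 1), (2, 4), (3, 0)}; affine count = 5; |E(F_5)| = 6.

Discriminant check: Δ ∝ 4a³ + 27b² = 4·0³ + 27·3² = 4·0 + 27·9 ≡ 3 (mod 5). Nonzero ⇒ E is nonsingular.
For each x ∈ F_5, compute rhs = x³ + 0·x + 3 mod 5, then count y ∈ F_5 with y² ≡ rhs.
  x = 0: rhs = 3, matching y values: none (0 points).
  x = 1: rhs = 4, matching y values: 2, 3 (2 points).
  x = 2: rhs = 1, matching y values: 1, 4 (2 points).
  x = 3: rhs = 0, matching y values: 0 (1 points).
  x = 4: rhs = 2, matching y values: none (0 points).
Total affine count: 5.
Full point count |E(F_5)| = 5 + 1 = 6.
Hasse bound: |6 − (5+1)| = |0| = 0 ≤ 2√5 ≈ 4.4721 ✓.


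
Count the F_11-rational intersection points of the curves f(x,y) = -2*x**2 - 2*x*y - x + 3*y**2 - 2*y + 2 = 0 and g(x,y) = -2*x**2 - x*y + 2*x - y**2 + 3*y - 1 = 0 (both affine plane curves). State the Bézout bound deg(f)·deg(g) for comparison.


Common zeros: ∅; count = 0; Bézout bound = 4.

deg(f) = 2, deg(g) = 2, so Bézout bound = 4.
Scan x ∈ F_11. For each x, list the y ∈ F_11 with f(x, y) ≡ 0 and those with g(x, y) ≡ 0 (mod 11); the common zeros in that column are the intersection.
  x = 0: f ≡ 0 at y ∈ ∅; g ≡ 0 at y ∈ {5, 9}; common: ∅.
  x = 1: f ≡ 0 at y ∈ ∅; g ≡ 0 at y ∈ {1}; common: ∅.
  x = 2: f ≡ 0 at y ∈ {1}; g ≡ 0 at y ∈ {3, 9}; common: ∅.
  x = 3: f ≡ 0 at y ∈ ∅; g ≡ 0 at y ∈ {3, 8}; common: ∅.
  x = 4: f ≡ 0 at y ∈ ∅; g ≡ 0 at y ∈ {5}; common: ∅.
  x = 5: f ≡ 0 at y ∈ ∅; g ≡ 0 at y ∈ {1, 8}; common: ∅.
  x = 6: f ≡ 0 at y ∈ ∅; g ≡ 0 at y ∈ ∅; common: ∅.
  x = 7: f ≡ 0 at y ∈ ∅; g ≡ 0 at y ∈ ∅; common: ∅.
  x = 8: f ≡ 0 at y ∈ ∅; g ≡ 0 at y ∈ ∅; common: ∅.
  x = 9: f ≡ 0 at y ∈ ∅; g ≡ 0 at y ∈ ∅; common: ∅.
  x = 10: f ≡ 0 at y ∈ ∅; g ≡ 0 at y ∈ ∅; common: ∅.
Collecting: common zeros = ∅, so the count is 0.
Comparison with the Bézout bound: 0 ≤ 4 = deg(f)·deg(g), as expected for curves with no common component (the affine F_11-count falls short of the bound because intersections may lie at infinity, over extension fields, or carry multiplicity).


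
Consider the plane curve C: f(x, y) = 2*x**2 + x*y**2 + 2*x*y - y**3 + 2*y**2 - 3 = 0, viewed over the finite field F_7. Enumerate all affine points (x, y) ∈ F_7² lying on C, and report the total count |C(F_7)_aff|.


Affine F_7-points: {(0, 4), (0, 6), (1, 2), (2, 2), (2, 4), (2, 5), (4, 1), (4, 6), (5, 1), (5, 5)}; count = 10.

For each of the 49 pairs (x, y) ∈ F_7², evaluate f(x, y) mod 7. Record the zeros.
  x = 0: [0↦4, 1↦5, 2↦4, 3↦2, 4↦0, 5↦6, 6↦0]  zeros at y ∈ {4, 6}
  x = 1: [0↦6, 1↦3, 2↦0, 3↦5, 4↦5, 5↦1, 6↦1]  zeros at y ∈ {2}
  x = 2: [0↦5, 1↦5, 2↦0, 3↦5, 4↦0, 5↦0, 6↦6]  zeros at y ∈ {2, 4, 5}
  x = 3: [0↦1, 1↦4, 2↦4, 3↦2, 4↦6, 5↦3, 6↦1]  zeros at y ∈ ∅
  x = 4: [0↦1, 1↦0, 2↦5, 3↦3, 4↦2, 5↦3, 6↦0]  zeros at y ∈ {1, 6}
  x = 5: [0↦5, 1↦0, 2↦3, 3↦1, 4↦2, 5↦0, 6↦3]  zeros at y ∈ {1, 5}
  x = 6: [0↦6, 1↦4, 2↦5, 3↦3, 4↦6, 5↦1, 6↦3]  zeros at y ∈ ∅
Collecting zeros: affine points = {(0, 4), (0, 6), (1, 2), (2, 2), (2, 4), (2, 5), (4, 1), (4, 6), (5, 1), (5, 5)}.
Total count |C(F_7)_aff| = 10.


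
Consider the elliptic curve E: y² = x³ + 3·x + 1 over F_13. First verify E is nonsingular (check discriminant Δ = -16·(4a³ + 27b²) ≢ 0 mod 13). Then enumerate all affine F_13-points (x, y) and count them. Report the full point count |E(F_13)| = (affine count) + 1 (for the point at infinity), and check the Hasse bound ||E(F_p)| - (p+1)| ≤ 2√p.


Affine points = {(0, 1), (0, 12), (4, 5), (4, 8), (6, 1), (6, 12), (7, 1), (7, 12), (8, 2), (8, 11), (9, 4), (9, 9), (10, 2), (10, 11), (11, 0), (12, 6), (12, 7)}; affine count = 17; |E(F_13)| = 18.

Discriminant check: Δ ∝ 4a³ + 27b² = 4·3³ + 27·1² = 4·27 + 27·1 ≡ 5 (mod 13). Nonzero ⇒ E is nonsingular.
For each x ∈ F_13, compute rhs = x³ + 3·x + 1 mod 13, then count y ∈ F_13 with y² ≡ rhs.
  x = 0: rhs = 1, matching y values: 1, 12 (2 points).
  x = 1: rhs = 5, matching y values: none (0 points).
  x = 2: rhs = 2, matching y values: none (0 points).
  x = 3: rhs = 11, matching y values: none (0 points).
  x = 4: rhs = 12, matching y values: 5, 8 (2 points).
  x = 5: rhs = 11, matching y values: none (0 points).
  x = 6: rhs = 1, matching y values: 1, 12 (2 points).
  x = 7: rhs = 1, matching y values: 1, 12 (2 points).
  x = 8: rhs = 4, matching y values: 2, 11 (2 points).
  x = 9: rhs = 3, matching y values: 4, 9 (2 points).
  x = 10: rhs = 4, matching y values: 2, 11 (2 points).
  x = 11: rhs = 0, matching y values: 0 (1 points).
  x = 12: rhs = 10, matching y values: 6, 7 (2 points).
Total affine count: 17.
Full point count |E(F_13)| = 17 + 1 = 18.
Hasse bound: |18 − (13+1)| = |4| = 4 ≤ 2√13 ≈ 7.2111 ✓.


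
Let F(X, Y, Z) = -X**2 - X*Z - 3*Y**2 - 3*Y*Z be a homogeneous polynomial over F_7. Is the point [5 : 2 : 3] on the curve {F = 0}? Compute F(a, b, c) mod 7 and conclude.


F(5,2,3) ≡ 0 (mod 7); P is on the curve.

Evaluate F(5, 2, 3) term-by-term (mod 7).
  -X**2 ↦ -1·25·1·1 = -25
  -X*Z ↦ -1·5·1·3 = -15
  -3*Y**2 ↦ -3·1·4·1 = -12
  -3*Y*Z ↦ -3·1·2·3 = -18
Sum: F(5, 2, 3) = (-25) + (-15) + (-12) + (-18) = -70.
Reducing mod 7: -70 ≡ 0 (mod 7).
Since F(a, b, c) ≡ 0 (mod 7), P lies on the curve.


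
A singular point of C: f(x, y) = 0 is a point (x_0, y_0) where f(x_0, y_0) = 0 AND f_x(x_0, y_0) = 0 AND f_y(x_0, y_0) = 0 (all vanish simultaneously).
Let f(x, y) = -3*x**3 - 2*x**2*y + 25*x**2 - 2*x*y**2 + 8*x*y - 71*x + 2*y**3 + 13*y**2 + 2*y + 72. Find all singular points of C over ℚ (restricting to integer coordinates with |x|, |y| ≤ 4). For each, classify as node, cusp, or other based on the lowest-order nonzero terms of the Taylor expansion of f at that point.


Singular points: {(3, -1)}; classification: cusp.

Compute partial derivatives:
  f_x = -9*x**2 - 4*x*y + 50*x - 2*y**2 + 8*y - 71.
  f_y = -2*x**2 - 4*x*y + 8*x + 6*y**2 + 26*y + 2.
Scan x_0 ∈ {−4, ..., 4}. For each x_0, f_y(x_0, y) is a polynomial in y; find its integer roots y ∈ {−4, ..., 4}, then test f_x and f at those candidates.
  x = -4: f_y(-4, y) = 6*y**2 + 42*y - 62; no integer root y with |y| ≤ 4.
  x = -3: f_y(-3, y) = 6*y**2 + 38*y - 40; no integer root y with |y| ≤ 4.
  x = -2: f_y(-2, y) = 6*y**2 + 34*y - 22; no integer root y with |y| ≤ 4.
  x = -1: f_y(-1, y) = 6*y**2 + 30*y - 8; no integer root y with |y| ≤ 4.
  x = 0: f_y(0, y) = 6*y**2 + 26*y + 2; no integer root y with |y| ≤ 4.
  x = 1: f_y(1, y) = 6*y**2 + 22*y + 8; no integer root y with |y| ≤ 4.
  x = 2: f_y(2, y) = 6*y**2 + 18*y + 10; no integer root y with |y| ≤ 4.
  x = 3: f_y(3, y) = 6*y**2 + 14*y + 8; vanishes at y ∈ {-1}. (3, -1): f_x = 0, f = 0 — SINGULAR.
  x = 4: f_y(4, y) = 6*y**2 + 10*y + 2; no integer root y with |y| ≤ 4.
Only singular point on the grid: (3, -1).
Classify: substitute x = 3 + u, y = -1 + v and expand: f = -3*u**3 - 2*u**2*v - 2*u*v**2 + 2*v**3 + v**2.
No constant or linear terms (consistent with a singular point). Quadratic part: v**2. Cubic part: -3*u**3 - 2*u**2*v - 2*u*v**2 + 2*v**3.
The quadratic part v**2 is a perfect square, so there is a single (double) tangent line v = 0, i.e. y = -1. Restricting the cubic part to that line (v = 0) leaves -3*u**3 ≠ 0, so f is not divisible by v and the branch is v² ≈ 3*u**3 to lowest order — this is a cusp.
Classification: cusp.


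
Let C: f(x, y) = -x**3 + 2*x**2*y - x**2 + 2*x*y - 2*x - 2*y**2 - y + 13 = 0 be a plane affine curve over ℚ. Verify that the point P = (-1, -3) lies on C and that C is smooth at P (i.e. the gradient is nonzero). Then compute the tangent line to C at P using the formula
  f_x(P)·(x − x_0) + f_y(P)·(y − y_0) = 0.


Tangent line at P: 3*x + 11*y + 36 = 0.

Step 1: f(-1, -3) = 0, so P lies on C.
Step 2: partial derivatives
  f_x(x, y) = -3*x**2 + 4*x*y - 2*x + 2*y - 2, f_y(x, y) = 2*x**2 + 2*x - 4*y - 1.
  f_x(P) = 3, f_y(P) = 11 (gradient nonzero, so P is smooth).
Step 3: tangent line at P: 3·(x − -1) + 11·(y − -3) = 0.
Expanding: 3*x + 11*y + 36 = 0.


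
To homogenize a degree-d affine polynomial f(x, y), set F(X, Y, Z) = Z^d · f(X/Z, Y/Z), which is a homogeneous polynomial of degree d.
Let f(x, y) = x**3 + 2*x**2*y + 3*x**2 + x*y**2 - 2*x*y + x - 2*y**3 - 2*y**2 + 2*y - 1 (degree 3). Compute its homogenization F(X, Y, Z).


F(X, Y, Z) = X**3 + 2*X**2*Y + 3*X**2*Z + X*Y**2 - 2*X*Y*Z + X*Z**2 - 2*Y**3 - 2*Y**2*Z + 2*Y*Z**2 - Z**3

deg(f) = 3.
Substitute x = X/Z, y = Y/Z into f, then multiply by Z^3.
  monomial 1·x^3·y^0 ↦ 1·X^3·Y^0·Z^0.
  monomial 2·x^2·y^1 ↦ 2·X^2·Y^1·Z^0.
  monomial 3·x^2·y^0 ↦ 3·X^2·Y^0·Z^1.
  monomial 1·x^1·y^2 ↦ 1·X^1·Y^2·Z^0.
  monomial -2·x^1·y^1 ↦ -2·X^1·Y^1·Z^1.
  monomial 1·x^1·y^0 ↦ 1·X^1·Y^0·Z^2.
  monomial -2·x^0·y^3 ↦ -2·X^0·Y^3·Z^0.
  monomial -2·x^0·y^2 ↦ -2·X^0·Y^2·Z^1.
  monomial 2·x^0·y^1 ↦ 2·X^0·Y^1·Z^2.
  monomial -1·x^0·y^0 ↦ -1·X^0·Y^0·Z^3.
Collecting: F(X, Y, Z) = X**3 + 2*X**2*Y + 3*X**2*Z + X*Y**2 - 2*X*Y*Z + X*Z**2 - 2*Y**3 - 2*Y**2*Z + 2*Y*Z**2 - Z**3.


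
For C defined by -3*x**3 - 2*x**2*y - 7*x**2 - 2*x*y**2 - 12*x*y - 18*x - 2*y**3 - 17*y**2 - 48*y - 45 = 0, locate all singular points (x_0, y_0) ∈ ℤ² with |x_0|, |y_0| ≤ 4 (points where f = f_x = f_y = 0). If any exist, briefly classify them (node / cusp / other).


Singular points: {(0, -3)}; classification: node.

Compute partial derivatives:
  f_x = -9*x**2 - 4*x*y - 14*x - 2*y**2 - 12*y - 18.
  f_y = -2*x**2 - 4*x*y - 12*x - 6*y**2 - 34*y - 48.
Scan x_0 ∈ {−4, ..., 4}. For each x_0, f_y(x_0, y) is a polynomial in y; find its integer roots y ∈ {−4, ..., 4}, then test f_x and f at those candidates.
  x = -4: f_y(-4, y) = -6*y**2 - 18*y - 32; no integer root y with |y| ≤ 4.
  x = -3: f_y(-3, y) = -6*y**2 - 22*y - 30; no integer root y with |y| ≤ 4.
  x = -2: f_y(-2, y) = -6*y**2 - 26*y - 32; no integer root y with |y| ≤ 4.
  x = -1: f_y(-1, y) = -6*y**2 - 30*y - 38; no integer root y with |y| ≤ 4.
  x = 0: f_y(0, y) = -6*y**2 - 34*y - 48; vanishes at y ∈ {-3}. (0, -3): f_x = 0, f = 0 — SINGULAR.
  x = 1: f_y(1, y) = -6*y**2 - 38*y - 62; no integer root y with |y| ≤ 4.
  x = 2: f_y(2, y) = -6*y**2 - 42*y - 80; no integer root y with |y| ≤ 4.
  x = 3: f_y(3, y) = -6*y**2 - 46*y - 102; no integer root y with |y| ≤ 4.
  x = 4: f_y(4, y) = -6*y**2 - 50*y - 128; no integer root y with |y| ≤ 4.
Only singular point on the grid: (0, -3).
Classify: substitute x = 0 + u, y = -3 + v and expand: f = -3*u**3 - 2*u**2*v - u**2 - 2*u*v**2 - 2*v**3 + v**2.
No constant or linear terms (consistent with a singular point). Quadratic part: -u**2 + v**2. Cubic part: -3*u**3 - 2*u**2*v - 2*u*v**2 - 2*v**3.
The quadratic part v**2 - u**2 = (v − u)(v + u) splits into two distinct linear factors, so there are two distinct tangent lines y − -3 = ±(x − 0) — this is a node (ordinary double point).
Classification: node.


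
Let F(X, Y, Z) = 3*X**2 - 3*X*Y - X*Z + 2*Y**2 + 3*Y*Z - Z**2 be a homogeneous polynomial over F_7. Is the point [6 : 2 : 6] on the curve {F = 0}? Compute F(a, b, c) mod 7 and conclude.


F(6,2,6) ≡ 2 (mod 7); P is NOT on the curve.

Evaluate F(6, 2, 6) term-by-term (mod 7).
  3*X**2 ↦ 3·36·1·1 = 108
  -3*X*Y ↦ -3·6·2·1 = -36
  -X*Z ↦ -1·6·1·6 = -36
  2*Y**2 ↦ 2·1·4·1 = 8
  3*Y*Z ↦ 3·1·2·6 = 36
  -Z**2 ↦ -1·1·1·36 = -36
Sum: F(6, 2, 6) = (108) + (-36) + (-36) + (8) + (36) + (-36) = 44.
Reducing mod 7: 44 ≡ 2 (mod 7).
Since F(a, b, c) ≡ 2 ≠ 0 (mod 7), P does NOT lie on the curve.


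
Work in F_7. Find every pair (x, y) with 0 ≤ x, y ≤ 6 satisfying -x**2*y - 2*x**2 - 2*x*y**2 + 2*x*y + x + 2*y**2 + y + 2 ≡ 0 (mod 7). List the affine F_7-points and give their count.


Affine F_7-points: {(1, 3), (2, 5), (2, 6)}; count = 3.

For each of the 49 pairs (x, y) ∈ F_7², evaluate f(x, y) mod 7. Record the zeros.
  x = 0: [0↦2, 1↦5, 2↦5, 3↦2, 4↦3, 5↦1, 6↦3]  zeros at y ∈ ∅
  x = 1: [0↦1, 1↦3, 2↦5, 3↦0, 4↦2, 5↦4, 6↦6]  zeros at y ∈ {3}
  x = 2: [0↦3, 1↦2, 2↦4, 3↦2, 4↦3, 5↦0, 6↦0]  zeros at y ∈ {5, 6}
  x = 3: [0↦1, 1↦2, 2↦2, 3↦1, 4↦6, 5↦3, 6↦6]  zeros at y ∈ ∅
  x = 4: [0↦2, 1↦3, 2↦6, 3↦4, 4↦4, 5↦6, 6↦3]  zeros at y ∈ ∅
  x = 5: [0↦6, 1↦5, 2↦2, 3↦4, 4↦4, 5↦2, 6↦5]  zeros at y ∈ ∅
  x = 6: [0↦6, 1↦1, 2↦4, 3↦1, 4↦6, 5↦5, 6↦5]  zeros at y ∈ ∅
Collecting zeros: affine points = {(1, 3), (2, 5), (2, 6)}.
Total count |C(F_7)_aff| = 3.


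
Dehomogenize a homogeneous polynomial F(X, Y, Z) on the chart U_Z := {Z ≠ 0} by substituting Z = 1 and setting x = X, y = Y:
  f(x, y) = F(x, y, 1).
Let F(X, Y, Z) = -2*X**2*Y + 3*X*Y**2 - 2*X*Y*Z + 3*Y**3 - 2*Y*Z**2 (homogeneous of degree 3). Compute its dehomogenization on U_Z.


f(x, y) = -2*x**2*y + 3*x*y**2 - 2*x*y + 3*y**3 - 2*y

On U_Z we set Z = 1. Each monomial c·X^i·Y^j·Z^k in F becomes c·x^i·y^j·1^k = c·x^i·y^j.
Substituting Z = 1: F(X, Y, 1) = -2*x**2*y + 3*x*y**2 - 2*x*y + 3*y**3 - 2*y.
Note: deg(f) ≤ deg(F) = 3; strict inequality happens when F is divisible by Z (lost terms).


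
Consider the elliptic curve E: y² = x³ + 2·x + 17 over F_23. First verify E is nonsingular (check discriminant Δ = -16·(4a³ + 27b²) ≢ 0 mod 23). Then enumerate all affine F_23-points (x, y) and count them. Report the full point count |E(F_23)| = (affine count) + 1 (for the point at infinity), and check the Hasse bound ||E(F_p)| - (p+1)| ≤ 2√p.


Affine points = {(2, 11), (2, 12), (3, 2), (3, 21), (7, 11), (7, 12), (8, 4), (8, 19), (10, 5), (10, 18), (11, 6), (11, 17), (13, 3), (13, 20), (14, 11), (14, 12), (15, 8), (15, 15)}; affine count = 18; |E(F_23)| = 19.

Discriminant check: Δ ∝ 4a³ + 27b² = 4·2³ + 27·17² = 4·8 + 27·289 ≡ 15 (mod 23). Nonzero ⇒ E is nonsingular.
For each x ∈ F_23, compute rhs = x³ + 2·x + 17 mod 23, then count y ∈ F_23 with y² ≡ rhs.
  x = 0: rhs = 17, matching y values: none (0 points).
  x = 1: rhs = 20, matching y values: none (0 points).
  x = 2: rhs = 6, matching y values: 11, 12 (2 points).
  x = 3: rhs = 4, matching y values: 2, 21 (2 points).
  x = 4: rhs = 20, matching y values: none (0 points).
  x = 5: rhs = 14, matching y values: none (0 points).
  x = 6: rhs = 15, matching y values: none (0 points).
  x = 7: rhs = 6, matching y values: 11, 12 (2 points).
  x = 8: rhs = 16, matching y values: 4, 19 (2 points).
  x = 9: rhs = 5, matching y values: none (0 points).
  x = 10: rhs = 2, matching y values: 5, 18 (2 points).
  x = 11: rhs = 13, matching y values: 6, 17 (2 points).
  x = 12: rhs = 21, matching y values: none (0 points).
  x = 13: rhs = 9, matching y values: 3, 20 (2 points).
  x = 14: rhs = 6, matching y values: 11, 12 (2 points).
  x = 15: rhs = 18, matching y values: 8, 15 (2 points).
  x = 16: rhs = 5, matching y values: none (0 points).
  x = 17: rhs = 19, matching y values: none (0 points).
  x = 18: rhs = 20, matching y values: none (0 points).
  x = 19: rhs = 14, matching y values: none (0 points).
  x = 20: rhs = 7, matching y values: none (0 points).
  x = 21: rhs = 5, matching y values: none (0 points).
  x = 22: rhs = 14, matching y values: none (0 points).
Total affine count: 18.
Full point count |E(F_23)| = 18 + 1 = 19.
Hasse bound: |19 − (23+1)| = |-5| = 5 ≤ 2√23 ≈ 9.5917 ✓.


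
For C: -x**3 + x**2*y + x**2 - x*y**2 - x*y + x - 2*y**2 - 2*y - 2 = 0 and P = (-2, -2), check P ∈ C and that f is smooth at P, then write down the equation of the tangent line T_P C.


Tangent line at P: -9*x + 4*y - 10 = 0.

Step 1: f(-2, -2) = 0, so P lies on C.
Step 2: partial derivatives
  f_x(x, y) = -3*x**2 + 2*x*y + 2*x - y**2 - y + 1, f_y(x, y) = x**2 - 2*x*y - x - 4*y - 2.
  f_x(P) = -9, f_y(P) = 4 (gradient nonzero, so P is smooth).
Step 3: tangent line at P: -9·(x − -2) + 4·(y − -2) = 0.
Expanding: -9*x + 4*y - 10 = 0.


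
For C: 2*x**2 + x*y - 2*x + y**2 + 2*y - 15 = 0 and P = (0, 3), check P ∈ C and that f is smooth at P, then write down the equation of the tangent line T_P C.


Tangent line at P: x + 8*y - 24 = 0.

Step 1: f(0, 3) = 0, so P lies on C.
Step 2: partial derivatives
  f_x(x, y) = 4*x + y - 2, f_y(x, y) = x + 2*y + 2.
  f_x(P) = 1, f_y(P) = 8 (gradient nonzero, so P is smooth).
Step 3: tangent line at P: 1·(x − 0) + 8·(y − 3) = 0.
Expanding: x + 8*y - 24 = 0.


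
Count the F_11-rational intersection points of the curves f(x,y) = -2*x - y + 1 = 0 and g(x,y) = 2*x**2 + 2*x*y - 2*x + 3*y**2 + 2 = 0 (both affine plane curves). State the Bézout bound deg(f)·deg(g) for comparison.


Common zeros: ∅; count = 0; Bézout bound = 2.

deg(f) = 1, deg(g) = 2, so Bézout bound = 2.
Scan x ∈ F_11. For each x, list the y ∈ F_11 with f(x, y) ≡ 0 and those with g(x, y) ≡ 0 (mod 11); the common zeros in that column are the intersection.
  x = 0: f ≡ 0 at y ∈ {1}; g ≡ 0 at y ∈ {5, 6}; common: ∅.
  x = 1: f ≡ 0 at y ∈ {10}; g ≡ 0 at y ∈ ∅; common: ∅.
  x = 2: f ≡ 0 at y ∈ {8}; g ≡ 0 at y ∈ ∅; common: ∅.
  x = 3: f ≡ 0 at y ∈ {6}; g ≡ 0 at y ∈ {10}; common: ∅.
  x = 4: f ≡ 0 at y ∈ {4}; g ≡ 0 at y ∈ {3, 9}; common: ∅.
  x = 5: f ≡ 0 at y ∈ {2}; g ≡ 0 at y ∈ {1, 3}; common: ∅.
  x = 6: f ≡ 0 at y ∈ {0}; g ≡ 0 at y ∈ {1, 6}; common: ∅.
  x = 7: f ≡ 0 at y ∈ {9}; g ≡ 0 at y ∈ {5}; common: ∅.
  x = 8: f ≡ 0 at y ∈ {7}; g ≡ 0 at y ∈ ∅; common: ∅.
  x = 9: f ≡ 0 at y ∈ {5}; g ≡ 0 at y ∈ ∅; common: ∅.
  x = 10: f ≡ 0 at y ∈ {3}; g ≡ 0 at y ∈ {9, 10}; common: ∅.
Collecting: common zeros = ∅, so the count is 0.
Comparison with the Bézout bound: 0 ≤ 2 = deg(f)·deg(g), as expected for curves with no common component (the affine F_11-count falls short of the bound because intersections may lie at infinity, over extension fields, or carry multiplicity).


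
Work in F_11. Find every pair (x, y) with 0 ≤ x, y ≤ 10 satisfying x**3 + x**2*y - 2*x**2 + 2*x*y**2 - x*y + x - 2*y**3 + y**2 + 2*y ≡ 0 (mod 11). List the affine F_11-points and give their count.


Affine F_11-points: {(0, 0), (1, 0), (1, 2), (1, 5), (3, 7), (4, 10), (5, 6), (6, 5), (6, 9), (10, 3), (10, 4), (10, 9)}; count = 12.

For each of the 121 pairs (x, y) ∈ F_11², evaluate f(x, y) mod 11. Record the zeros.
  x = 0: [0↦0, 1↦1, 2↦3, 3↦5, 4↦6, 5↦5, 6↦1, 7↦4, 8↦2, 9↦5, 10↦1]  zeros at y ∈ {0}
  x = 1: [0↦0, 1↦3, 2↦0, 3↦1, 4↦5, 5↦0, 6↦7, 7↦3, 8↦9, 9↦2, 10↦3]  zeros at y ∈ {0, 2, 5}
  x = 2: [0↦2, 1↦9, 2↦3, 3↦5, 4↦3, 5↦7, 6↦5, 7↦7, 8↦1, 9↦8, 10↦5]  zeros at y ∈ ∅
  x = 3: [0↦1, 1↦3, 2↦7, 3↦1, 4↦6, 5↦10, 6↦1, 7↦0, 8↦6, 9↦7, 10↦2]  zeros at y ∈ {7}
  x = 4: [0↦3, 1↦2, 2↦7, 3↦6, 4↦9, 5↦4, 6↦1, 7↦10, 8↦8, 9↦5, 10↦0]  zeros at y ∈ {10}
  x = 5: [0↦3, 1↦1, 2↦9, 3↦4, 4↦7, 5↦6, 6↦0, 7↦10, 8↦2, 9↦8, 10↦5]  zeros at y ∈ {6}
  x = 6: [0↦7, 1↦6, 2↦8, 3↦1, 4↦6, 5↦0, 6↦4, 7↦6, 8↦5, 9↦0, 10↦1]  zeros at y ∈ {5, 9}
  x = 7: [0↦10, 1↦1, 2↦10, 3↦3, 4↦1, 5↦3, 6↦8, 7↦4, 8↦1, 9↦9, 10↦5]  zeros at y ∈ ∅
  x = 8: [0↦7, 1↦3, 2↦10, 3↦5, 4↦9, 5↦10, 6↦7, 7↦10, 8↦7, 9↦8, 10↦1]  zeros at y ∈ ∅
  x = 9: [0↦4, 1↦7, 2↦3, 3↦2, 4↦3, 5↦5, 6↦7, 7↦8, 8↦7, 9↦3, 10↦6]  zeros at y ∈ ∅
  x = 10: [0↦7, 1↦8, 2↦6, 3↦0, 4↦0, 5↦5, 6↦3, 7↦4, 8↦7, 9↦0, 10↦4]  zeros at y ∈ {3, 4, 9}
Collecting zeros: affine points = {(0, 0), (1, 0), (1, 2), (1, 5), (3, 7), (4, 10), (5, 6), (6, 5), (6, 9), (10, 3), (10, 4), (10, 9)}.
Total count |C(F_11)_aff| = 12.


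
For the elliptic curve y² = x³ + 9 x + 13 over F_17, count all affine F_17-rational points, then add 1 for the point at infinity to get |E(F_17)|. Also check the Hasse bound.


Affine points = {(0, 8), (0, 9), (3, 4), (3, 13), (5, 8), (5, 9), (8, 6), (8, 11), (10, 7), (10, 10), (11, 7), (11, 10), (12, 8), (12, 9), (13, 7), (13, 10), (15, 2), (15, 15)}; affine count = 18; |E(F_17)| = 19.

Discriminant check: Δ ∝ 4a³ + 27b² = 4·9³ + 27·13² = 4·729 + 27·169 ≡ 16 (mod 17). Nonzero ⇒ E is nonsingular.
For each x ∈ F_17, compute rhs = x³ + 9·x + 13 mod 17, then count y ∈ F_17 with y² ≡ rhs.
  x = 0: rhs = 13, matching y values: 8, 9 (2 points).
  x = 1: rhs = 6, matching y values: none (0 points).
  x = 2: rhs = 5, matching y values: none (0 points).
  x = 3: rhs = 16, matching y values: 4, 13 (2 points).
  x = 4: rhs = 11, matching y values: none (0 points).
  x = 5: rhs = 13, matching y values: 8, 9 (2 points).
  x = 6: rhs = 11, matching y values: none (0 points).
  x = 7: rhs = 11, matching y values: none (0 points).
  x = 8: rhs = 2, matching y values: 6, 11 (2 points).
  x = 9: rhs = 7, matching y values: none (0 points).
  x = 10: rhs = 15, matching y values: 7, 10 (2 points).
  x = 11: rhs = 15, matching y values: 7, 10 (2 points).
  x = 12: rhs = 13, matching y values: 8, 9 (2 points).
  x = 13: rhs = 15, matching y values: 7, 10 (2 points).
  x = 14: rhs = 10, matching y values: none (0 points).
  x = 15: rhs = 4, matching y values: 2, 15 (2 points).
  x = 16: rhs = 3, matching y values: none (0 points).
Total affine count: 18.
Full point count |E(F_17)| = 18 + 1 = 19.
Hasse bound: |19 − (17+1)| = |1| = 1 ≤ 2√17 ≈ 8.2462 ✓.


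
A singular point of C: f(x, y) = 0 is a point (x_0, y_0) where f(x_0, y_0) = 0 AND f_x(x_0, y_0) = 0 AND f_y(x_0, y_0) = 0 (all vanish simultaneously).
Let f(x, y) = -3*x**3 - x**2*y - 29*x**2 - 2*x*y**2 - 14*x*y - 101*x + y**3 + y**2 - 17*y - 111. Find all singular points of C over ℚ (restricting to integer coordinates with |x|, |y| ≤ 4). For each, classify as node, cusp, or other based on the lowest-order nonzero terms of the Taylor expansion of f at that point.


Singular points: {(-3, -2)}; classification: cusp.

Compute partial derivatives:
  f_x = -9*x**2 - 2*x*y - 58*x - 2*y**2 - 14*y - 101.
  f_y = -x**2 - 4*x*y - 14*x + 3*y**2 + 2*y - 17.
Scan x_0 ∈ {−4, ..., 4}. For each x_0, f_y(x_0, y) is a polynomial in y; find its integer roots y ∈ {−4, ..., 4}, then test f_x and f at those candidates.
  x = -4: f_y(-4, y) = 3*y**2 + 18*y + 23; no integer root y with |y| ≤ 4.
  x = -3: f_y(-3, y) = 3*y**2 + 14*y + 16; vanishes at y ∈ {-2}. (-3, -2): f_x = 0, f = 0 — SINGULAR.
  x = -2: f_y(-2, y) = 3*y**2 + 10*y + 7; vanishes at y ∈ {-1}. (-2, -1): f_x = -13 ≠ 0.
  x = -1: f_y(-1, y) = 3*y**2 + 6*y - 4; no integer root y with |y| ≤ 4.
  x = 0: f_y(0, y) = 3*y**2 + 2*y - 17; no integer root y with |y| ≤ 4.
  x = 1: f_y(1, y) = 3*y**2 - 2*y - 32; no integer root y with |y| ≤ 4.
  x = 2: f_y(2, y) = 3*y**2 - 6*y - 49; no integer root y with |y| ≤ 4.
  x = 3: f_y(3, y) = 3*y**2 - 10*y - 68; no integer root y with |y| ≤ 4.
  x = 4: f_y(4, y) = 3*y**2 - 14*y - 89; no integer root y with |y| ≤ 4.
Only singular point on the grid: (-3, -2).
Classify: substitute x = -3 + u, y = -2 + v and expand: f = -3*u**3 - u**2*v - 2*u*v**2 + v**3 + v**2.
No constant or linear terms (consistent with a singular point). Quadratic part: v**2. Cubic part: -3*u**3 - u**2*v - 2*u*v**2 + v**3.
The quadratic part v**2 is a perfect square, so there is a single (double) tangent line v = 0, i.e. y = -2. Restricting the cubic part to that line (v = 0) leaves -3*u**3 ≠ 0, so f is not divisible by v and the branch is v² ≈ 3*u**3 to lowest order — this is a cusp.
Classification: cusp.


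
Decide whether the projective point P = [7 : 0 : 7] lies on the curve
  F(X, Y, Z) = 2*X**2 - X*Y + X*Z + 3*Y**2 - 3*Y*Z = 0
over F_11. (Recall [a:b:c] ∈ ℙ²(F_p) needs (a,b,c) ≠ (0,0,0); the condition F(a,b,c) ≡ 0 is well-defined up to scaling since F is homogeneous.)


F(7,0,7) ≡ 4 (mod 11); P is NOT on the curve.

Evaluate F(7, 0, 7) term-by-term (mod 11).
  2*X**2 ↦ 2·49·1·1 = 98
  -X*Y ↦ -1·7·0·1 = 0
  X*Z ↦ 1·7·1·7 = 49
  3*Y**2 ↦ 3·1·0·1 = 0
  -3*Y*Z ↦ -3·1·0·7 = 0
Sum: F(7, 0, 7) = (98) + (0) + (49) + (0) + (0) = 147.
Reducing mod 11: 147 ≡ 4 (mod 11).
Since F(a, b, c) ≡ 4 ≠ 0 (mod 11), P does NOT lie on the curve.


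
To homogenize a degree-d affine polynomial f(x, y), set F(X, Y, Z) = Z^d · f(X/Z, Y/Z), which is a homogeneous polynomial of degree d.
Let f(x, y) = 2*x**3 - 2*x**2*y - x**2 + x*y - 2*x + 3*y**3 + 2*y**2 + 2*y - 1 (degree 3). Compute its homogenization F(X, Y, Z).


F(X, Y, Z) = 2*X**3 - 2*X**2*Y - X**2*Z + X*Y*Z - 2*X*Z**2 + 3*Y**3 + 2*Y**2*Z + 2*Y*Z**2 - Z**3

deg(f) = 3.
Substitute x = X/Z, y = Y/Z into f, then multiply by Z^3.
  monomial 2·x^3·y^0 ↦ 2·X^3·Y^0·Z^0.
  monomial -2·x^2·y^1 ↦ -2·X^2·Y^1·Z^0.
  monomial -1·x^2·y^0 ↦ -1·X^2·Y^0·Z^1.
  monomial 1·x^1·y^1 ↦ 1·X^1·Y^1·Z^1.
  monomial -2·x^1·y^0 ↦ -2·X^1·Y^0·Z^2.
  monomial 3·x^0·y^3 ↦ 3·X^0·Y^3·Z^0.
  monomial 2·x^0·y^2 ↦ 2·X^0·Y^2·Z^1.
  monomial 2·x^0·y^1 ↦ 2·X^0·Y^1·Z^2.
  monomial -1·x^0·y^0 ↦ -1·X^0·Y^0·Z^3.
Collecting: F(X, Y, Z) = 2*X**3 - 2*X**2*Y - X**2*Z + X*Y*Z - 2*X*Z**2 + 3*Y**3 + 2*Y**2*Z + 2*Y*Z**2 - Z**3.


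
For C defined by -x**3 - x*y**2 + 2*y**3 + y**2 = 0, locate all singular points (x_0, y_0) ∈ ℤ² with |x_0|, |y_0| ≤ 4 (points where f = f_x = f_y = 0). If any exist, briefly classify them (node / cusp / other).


Singular points: {(0, 0)}; classification: cusp.

Compute partial derivatives:
  f_x = -3*x**2 - y**2.
  f_y = -2*x*y + 6*y**2 + 2*y.
Scan x_0 ∈ {−4, ..., 4}. For each x_0, f_y(x_0, y) is a polynomial in y; find its integer roots y ∈ {−4, ..., 4}, then test f_x and f at those candidates.
  x = -4: f_y(-4, y) = 6*y**2 + 10*y; vanishes at y ∈ {0}. (-4, 0): f_x = -48 ≠ 0.
  x = -3: f_y(-3, y) = 6*y**2 + 8*y; vanishes at y ∈ {0}. (-3, 0): f_x = -27 ≠ 0.
  x = -2: f_y(-2, y) = 6*y**2 + 6*y; vanishes at y ∈ {-1, 0}. (-2, -1): f_x = -13 ≠ 0; (-2, 0): f_x = -12 ≠ 0.
  x = -1: f_y(-1, y) = 6*y**2 + 4*y; vanishes at y ∈ {0}. (-1, 0): f_x = -3 ≠ 0.
  x = 0: f_y(0, y) = 6*y**2 + 2*y; vanishes at y ∈ {0}. (0, 0): f_x = 0, f = 0 — SINGULAR.
  x = 1: f_y(1, y) = 6*y**2; vanishes at y ∈ {0}. (1, 0): f_x = -3 ≠ 0.
  x = 2: f_y(2, y) = 6*y**2 - 2*y; vanishes at y ∈ {0}. (2, 0): f_x = -12 ≠ 0.
  x = 3: f_y(3, y) = 6*y**2 - 4*y; vanishes at y ∈ {0}. (3, 0): f_x = -27 ≠ 0.
  x = 4: f_y(4, y) = 6*y**2 - 6*y; vanishes at y ∈ {0, 1}. (4, 0): f_x = -48 ≠ 0; (4, 1): f_x = -49 ≠ 0.
Only singular point on the grid: (0, 0).
Classify: substitute x = 0 + u, y = 0 + v and expand: f = -u**3 - u*v**2 + 2*v**3 + v**2.
No constant or linear terms (consistent with a singular point). Quadratic part: v**2. Cubic part: -u**3 - u*v**2 + 2*v**3.
The quadratic part v**2 is a perfect square, so there is a single (double) tangent line v = 0, i.e. y = 0. Restricting the cubic part to that line (v = 0) leaves -u**3 ≠ 0, so f is not divisible by v and the branch is v² ≈ u**3 to lowest order — this is a cusp.
Classification: cusp.


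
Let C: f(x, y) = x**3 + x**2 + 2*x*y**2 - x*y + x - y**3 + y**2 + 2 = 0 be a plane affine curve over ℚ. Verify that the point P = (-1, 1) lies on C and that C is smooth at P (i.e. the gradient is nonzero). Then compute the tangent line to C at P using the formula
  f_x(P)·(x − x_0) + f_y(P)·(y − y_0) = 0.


Tangent line at P: 3*x - 4*y + 7 = 0.

Step 1: f(-1, 1) = 0, so P lies on C.
Step 2: partial derivatives
  f_x(x, y) = 3*x**2 + 2*x + 2*y**2 - y + 1, f_y(x, y) = 4*x*y - x - 3*y**2 + 2*y.
  f_x(P) = 3, f_y(P) = -4 (gradient nonzero, so P is smooth).
Step 3: tangent line at P: 3·(x − -1) + -4·(y − 1) = 0.
Expanding: 3*x - 4*y + 7 = 0.


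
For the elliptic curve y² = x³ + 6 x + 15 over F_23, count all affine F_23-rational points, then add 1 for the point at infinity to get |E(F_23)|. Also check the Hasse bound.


Affine points = {(2, 9), (2, 14), (5, 3), (5, 20), (7, 3), (7, 20), (8, 0), (9, 4), (9, 19), (11, 3), (11, 20), (13, 6), (13, 17), (17, 4), (17, 19), (20, 4), (20, 19), (21, 8), (21, 15), (22, 10), (22, 13)}; affine count = 21; |E(F_23)| = 22.

Discriminant check: Δ ∝ 4a³ + 27b² = 4·6³ + 27·15² = 4·216 + 27·225 ≡ 16 (mod 23). Nonzero ⇒ E is nonsingular.
For each x ∈ F_23, compute rhs = x³ + 6·x + 15 mod 23, then count y ∈ F_23 with y² ≡ rhs.
  x = 0: rhs = 15, matching y values: none (0 points).
  x = 1: rhs = 22, matching y values: none (0 points).
  x = 2: rhs = 12, matching y values: 9, 14 (2 points).
  x = 3: rhs = 14, matching y values: none (0 points).
  x = 4: rhs = 11, matching y values: none (0 points).
  x = 5: rhs = 9, matching y values: 3, 20 (2 points).
  x = 6: rhs = 14, matching y values: none (0 points).
  x = 7: rhs = 9, matching y values: 3, 20 (2 points).
  x = 8: rhs = 0, matching y values: 0 (1 points).
  x = 9: rhs = 16, matching y values: 4, 19 (2 points).
  x = 10: rhs = 17, matching y values: none (0 points).
  x = 11: rhs = 9, matching y values: 3, 20 (2 points).
  x = 12: rhs = 21, matching y values: none (0 points).
  x = 13: rhs = 13, matching y values: 6, 17 (2 points).
  x = 14: rhs = 14, matching y values: none (0 points).
  x = 15: rhs = 7, matching y values: none (0 points).
  x = 16: rhs = 21, matching y values: none (0 points).
  x = 17: rhs = 16, matching y values: 4, 19 (2 points).
  x = 18: rhs = 21, matching y values: none (0 points).
  x = 19: rhs = 19, matching y values: none (0 points).
  x = 20: rhs = 16, matching y values: 4, 19 (2 points).
  x = 21: rhs = 18, matching y values: 8, 15 (2 points).
  x = 22: rhs = 8, matching y values: 10, 13 (2 points).
Total affine count: 21.
Full point count |E(F_23)| = 21 + 1 = 22.
Hasse bound: |22 − (23+1)| = |-2| = 2 ≤ 2√23 ≈ 9.5917 ✓.


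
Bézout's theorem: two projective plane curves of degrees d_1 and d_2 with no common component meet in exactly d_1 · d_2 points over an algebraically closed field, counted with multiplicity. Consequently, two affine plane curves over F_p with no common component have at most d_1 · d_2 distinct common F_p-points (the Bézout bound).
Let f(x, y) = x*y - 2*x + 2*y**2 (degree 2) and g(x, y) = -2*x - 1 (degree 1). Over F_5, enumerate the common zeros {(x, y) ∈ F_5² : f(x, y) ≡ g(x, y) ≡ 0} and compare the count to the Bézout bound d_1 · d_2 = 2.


Common zeros: {(2, 1), (2, 3)}; count = 2; Bézout bound = 2.

deg(f) = 2, deg(g) = 1, so Bézout bound = 2.
Scan x ∈ F_5. For each x, list the y ∈ F_5 with f(x, y) ≡ 0 and those with g(x, y) ≡ 0 (mod 5); the common zeros in that column are the intersection.
  x = 0: f ≡ 0 at y ∈ {0}; g ≡ 0 at y ∈ ∅; common: ∅.
  x = 1: f ≡ 0 at y ∈ ∅; g ≡ 0 at y ∈ ∅; common: ∅.
  x = 2: f ≡ 0 at y ∈ {1, 3}; g ≡ 0 at y ∈ {0, 1, 2, 3, 4}; common: {1, 3}.
  x = 3: f ≡ 0 at y ∈ ∅; g ≡ 0 at y ∈ ∅; common: ∅.
  x = 4: f ≡ 0 at y ∈ {4}; g ≡ 0 at y ∈ ∅; common: ∅.
Collecting: common zeros = {(2, 1), (2, 3)}, so the count is 2.
Comparison with the Bézout bound: 2 ≤ 2 = deg(f)·deg(g), as expected for curves with no common component (the bound is attained).


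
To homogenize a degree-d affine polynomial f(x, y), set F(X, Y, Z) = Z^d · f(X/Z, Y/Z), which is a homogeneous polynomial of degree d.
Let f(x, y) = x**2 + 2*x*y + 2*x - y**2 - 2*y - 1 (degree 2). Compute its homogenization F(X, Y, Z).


F(X, Y, Z) = X**2 + 2*X*Y + 2*X*Z - Y**2 - 2*Y*Z - Z**2

deg(f) = 2.
Substitute x = X/Z, y = Y/Z into f, then multiply by Z^2.
  monomial 1·x^2·y^0 ↦ 1·X^2·Y^0·Z^0.
  monomial 2·x^1·y^1 ↦ 2·X^1·Y^1·Z^0.
  monomial 2·x^1·y^0 ↦ 2·X^1·Y^0·Z^1.
  monomial -1·x^0·y^2 ↦ -1·X^0·Y^2·Z^0.
  monomial -2·x^0·y^1 ↦ -2·X^0·Y^1·Z^1.
  monomial -1·x^0·y^0 ↦ -1·X^0·Y^0·Z^2.
Collecting: F(X, Y, Z) = X**2 + 2*X*Y + 2*X*Z - Y**2 - 2*Y*Z - Z**2.


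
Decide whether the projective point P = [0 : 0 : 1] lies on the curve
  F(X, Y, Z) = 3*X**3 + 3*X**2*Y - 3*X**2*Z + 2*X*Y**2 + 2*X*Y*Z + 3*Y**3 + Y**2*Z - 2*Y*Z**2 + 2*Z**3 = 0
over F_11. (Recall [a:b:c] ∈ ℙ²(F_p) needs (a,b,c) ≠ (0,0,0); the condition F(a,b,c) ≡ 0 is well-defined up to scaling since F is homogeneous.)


F(0,0,1) ≡ 2 (mod 11); P is NOT on the curve.

Evaluate F(0, 0, 1) term-by-term (mod 11).
  3*X**3 ↦ 3·0·1·1 = 0
  3*X**2*Y ↦ 3·0·0·1 = 0
  -3*X**2*Z ↦ -3·0·1·1 = 0
  2*X*Y**2 ↦ 2·0·0·1 = 0
  2*X*Y*Z ↦ 2·0·0·1 = 0
  3*Y**3 ↦ 3·1·0·1 = 0
  Y**2*Z ↦ 1·1·0·1 = 0
  -2*Y*Z**2 ↦ -2·1·0·1 = 0
  2*Z**3 ↦ 2·1·1·1 = 2
Sum: F(0, 0, 1) = (0) + (0) + (0) + (0) + (0) + (0) + (0) + (0) + (2) = 2.
Reducing mod 11: 2 ≡ 2 (mod 11).
Since F(a, b, c) ≡ 2 ≠ 0 (mod 11), P does NOT lie on the curve.


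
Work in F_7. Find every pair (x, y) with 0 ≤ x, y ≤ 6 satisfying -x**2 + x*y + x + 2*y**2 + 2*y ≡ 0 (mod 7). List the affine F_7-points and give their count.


Affine F_7-points: {(0, 0), (0, 6), (1, 0), (1, 2), (2, 2), (2, 3)}; count = 6.

For each of the 49 pairs (x, y) ∈ F_7², evaluate f(x, y) mod 7. Record the zeros.
  x = 0: [0↦0, 1↦4, 2↦5, 3↦3, 4↦5, 5↦4, 6↦0]  zeros at y ∈ {0, 6}
  x = 1: [0↦0, 1↦5, 2↦0, 3↦6, 4↦2, 5↦2, 6↦6]  zeros at y ∈ {0, 2}
  x = 2: [0↦5, 1↦4, 2↦0, 3↦0, 4↦4, 5↦5, 6↦3]  zeros at y ∈ {2, 3}
  x = 3: [0↦1, 1↦1, 2↦5, 3↦6, 4↦4, 5↦6, 6↦5]  zeros at y ∈ ∅
  x = 4: [0↦2, 1↦3, 2↦1, 3↦3, 4↦2, 5↦5, 6↦5]  zeros at y ∈ ∅
  x = 5: [0↦1, 1↦3, 2↦2, 3↦5, 4↦5, 5↦2, 6↦3]  zeros at y ∈ ∅
  x = 6: [0↦5, 1↦1, 2↦1, 3↦5, 4↦6, 5↦4, 6↦6]  zeros at y ∈ ∅
Collecting zeros: affine points = {(0, 0), (0, 6), (1, 0), (1, 2), (2, 2), (2, 3)}.
Total count |C(F_7)_aff| = 6.


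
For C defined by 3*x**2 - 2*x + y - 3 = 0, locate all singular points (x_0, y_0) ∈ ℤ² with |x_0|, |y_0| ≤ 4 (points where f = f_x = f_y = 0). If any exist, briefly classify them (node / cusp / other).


No singular points in the scanned grid; C is smooth there.

Compute partial derivatives:
  f_x = 6*x - 2.
  f_y = 1.
f_y = 1 is a nonzero constant, so f_y never vanishes: no point (x, y) can satisfy f = f_x = f_y = 0. In particular no (x, y) ∈ {−4, ..., 4}² is singular; the curve is smooth.


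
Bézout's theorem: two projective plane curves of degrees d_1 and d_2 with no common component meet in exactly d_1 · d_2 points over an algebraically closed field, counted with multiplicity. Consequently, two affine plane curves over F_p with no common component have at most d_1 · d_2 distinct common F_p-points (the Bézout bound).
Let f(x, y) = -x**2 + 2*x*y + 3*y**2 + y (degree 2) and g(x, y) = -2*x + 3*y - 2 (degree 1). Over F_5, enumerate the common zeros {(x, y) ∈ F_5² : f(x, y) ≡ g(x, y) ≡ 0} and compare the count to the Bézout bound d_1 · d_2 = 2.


Common zeros: {(1, 3)}; count = 1; Bézout bound = 2.

deg(f) = 2, deg(g) = 1, so Bézout bound = 2.
Scan x ∈ F_5. For each x, list the y ∈ F_5 with f(x, y) ≡ 0 and those with g(x, y) ≡ 0 (mod 5); the common zeros in that column are the intersection.
  x = 0: f ≡ 0 at y ∈ {0, 3}; g ≡ 0 at y ∈ {4}; common: ∅.
  x = 1: f ≡ 0 at y ∈ {1, 3}; g ≡ 0 at y ∈ {3}; common: {3}.
  x = 2: f ≡ 0 at y ∈ ∅; g ≡ 0 at y ∈ {2}; common: ∅.
  x = 3: f ≡ 0 at y ∈ ∅; g ≡ 0 at y ∈ {1}; common: ∅.
  x = 4: f ≡ 0 at y ∈ ∅; g ≡ 0 at y ∈ {0}; common: ∅.
Collecting: common zeros = {(1, 3)}, so the count is 1.
Comparison with the Bézout bound: 1 ≤ 2 = deg(f)·deg(g), as expected for curves with no common component (the affine F_5-count falls short of the bound because intersections may lie at infinity, over extension fields, or carry multiplicity).


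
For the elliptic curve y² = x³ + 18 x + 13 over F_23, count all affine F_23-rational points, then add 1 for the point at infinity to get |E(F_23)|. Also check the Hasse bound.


Affine points = {(0, 6), (0, 17), (1, 3), (1, 20), (3, 5), (3, 18), (8, 5), (8, 18), (11, 1), (11, 22), (12, 5), (12, 18), (13, 11), (13, 12), (15, 1), (15, 22), (16, 2), (16, 21), (20, 1), (20, 22)}; affine count = 20; |E(F_23)| = 21.

Discriminant check: Δ ∝ 4a³ + 27b² = 4·18³ + 27·13² = 4·5832 + 27·169 ≡ 15 (mod 23). Nonzero ⇒ E is nonsingular.
For each x ∈ F_23, compute rhs = x³ + 18·x + 13 mod 23, then count y ∈ F_23 with y² ≡ rhs.
  x = 0: rhs = 13, matching y values: 6, 17 (2 points).
  x = 1: rhs = 9, matching y values: 3, 20 (2 points).
  x = 2: rhs = 11, matching y values: none (0 points).
  x = 3: rhs = 2, matching y values: 5, 18 (2 points).
  x = 4: rhs = 11, matching y values: none (0 points).
  x = 5: rhs = 21, matching y values: none (0 points).
  x = 6: rhs = 15, matching y values: none (0 points).
  x = 7: rhs = 22, matching y values: none (0 points).
  x = 8: rhs = 2, matching y values: 5, 18 (2 points).
  x = 9: rhs = 7, matching y values: none (0 points).
  x = 10: rhs = 20, matching y values: none (0 points).
  x = 11: rhs = 1, matching y values: 1, 22 (2 points).
  x = 12: rhs = 2, matching y values: 5, 18 (2 points).
  x = 13: rhs = 6, matching y values: 11, 12 (2 points).
  x = 14: rhs = 19, matching y values: none (0 points).
  x = 15: rhs = 1, matching y values: 1, 22 (2 points).
  x = 16: rhs = 4, matching y values: 2, 21 (2 points).
  x = 17: rhs = 11, matching y values: none (0 points).
  x = 18: rhs = 5, matching y values: none (0 points).
  x = 19: rhs = 15, matching y values: none (0 points).
  x = 20: rhs = 1, matching y values: 1, 22 (2 points).
  x = 21: rhs = 15, matching y values: none (0 points).
  x = 22: rhs = 17, matching y values: none (0 points).
Total affine count: 20.
Full point count |E(F_23)| = 20 + 1 = 21.
Hasse bound: |21 − (23+1)| = |-3| = 3 ≤ 2√23 ≈ 9.5917 ✓.
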